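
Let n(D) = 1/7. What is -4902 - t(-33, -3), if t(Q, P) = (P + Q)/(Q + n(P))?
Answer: -563856/115 ≈ -4903.1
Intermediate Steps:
n(D) = 1/7
t(Q, P) = (P + Q)/(1/7 + Q) (t(Q, P) = (P + Q)/(Q + 1/7) = (P + Q)/(1/7 + Q))
-4902 - t(-33, -3) = -4902 - 7*(-3 - 33)/(1 + 7*(-33)) = -4902 - 7*(-36)/(1 - 231) = -4902 - 7*(-36)/(-230) = -4902 - 7*(-1)*(-36)/230 = -4902 - 1*126/115 = -4902 - 126/115 = -563856/115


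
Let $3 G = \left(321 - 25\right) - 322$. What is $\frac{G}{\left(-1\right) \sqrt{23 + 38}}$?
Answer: $\frac{26 \sqrt{61}}{183} \approx 1.1097$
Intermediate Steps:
$G = - \frac{26}{3}$ ($G = \frac{\left(321 - 25\right) - 322}{3} = \frac{296 - 322}{3} = \frac{1}{3} \left(-26\right) = - \frac{26}{3} \approx -8.6667$)
$\frac{G}{\left(-1\right) \sqrt{23 + 38}} = - \frac{26}{3 \left(- \sqrt{23 + 38}\right)} = - \frac{26}{3 \left(- \sqrt{61}\right)} = - \frac{26 \left(- \frac{\sqrt{61}}{61}\right)}{3} = \frac{26 \sqrt{61}}{183}$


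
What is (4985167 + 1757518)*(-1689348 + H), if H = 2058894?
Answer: 2491732271010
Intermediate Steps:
(4985167 + 1757518)*(-1689348 + H) = (4985167 + 1757518)*(-1689348 + 2058894) = 6742685*369546 = 2491732271010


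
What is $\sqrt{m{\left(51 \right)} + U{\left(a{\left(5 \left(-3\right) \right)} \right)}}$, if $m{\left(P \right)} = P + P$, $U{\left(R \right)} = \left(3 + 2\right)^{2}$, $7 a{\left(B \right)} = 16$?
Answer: $\sqrt{127} \approx 11.269$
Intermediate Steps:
$a{\left(B \right)} = \frac{16}{7}$ ($a{\left(B \right)} = \frac{1}{7} \cdot 16 = \frac{16}{7}$)
$U{\left(R \right)} = 25$ ($U{\left(R \right)} = 5^{2} = 25$)
$m{\left(P \right)} = 2 P$
$\sqrt{m{\left(51 \right)} + U{\left(a{\left(5 \left(-3\right) \right)} \right)}} = \sqrt{2 \cdot 51 + 25} = \sqrt{102 + 25} = \sqrt{127}$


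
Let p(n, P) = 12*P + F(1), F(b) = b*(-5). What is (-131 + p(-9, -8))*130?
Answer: -30160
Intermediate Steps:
F(b) = -5*b
p(n, P) = -5 + 12*P (p(n, P) = 12*P - 5*1 = 12*P - 5 = -5 + 12*P)
(-131 + p(-9, -8))*130 = (-131 + (-5 + 12*(-8)))*130 = (-131 + (-5 - 96))*130 = (-131 - 101)*130 = -232*130 = -30160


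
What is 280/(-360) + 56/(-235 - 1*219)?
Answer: -1841/2043 ≈ -0.90113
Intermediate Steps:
280/(-360) + 56/(-235 - 1*219) = 280*(-1/360) + 56/(-235 - 219) = -7/9 + 56/(-454) = -7/9 + 56*(-1/454) = -7/9 - 28/227 = -1841/2043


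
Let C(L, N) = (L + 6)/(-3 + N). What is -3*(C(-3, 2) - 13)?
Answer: 48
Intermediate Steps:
C(L, N) = (6 + L)/(-3 + N)
-3*(C(-3, 2) - 13) = -3*((6 - 3)/(-3 + 2) - 13) = -3*(3/(-1) - 13) = -3*(-1*3 - 13) = -3*(-3 - 13) = -3*(-16) = 48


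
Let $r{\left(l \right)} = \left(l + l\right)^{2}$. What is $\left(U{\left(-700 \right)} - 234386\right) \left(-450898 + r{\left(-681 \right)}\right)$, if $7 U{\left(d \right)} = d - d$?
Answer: $-329112164356$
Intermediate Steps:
$U{\left(d \right)} = 0$ ($U{\left(d \right)} = \frac{d - d}{7} = \frac{1}{7} \cdot 0 = 0$)
$r{\left(l \right)} = 4 l^{2}$ ($r{\left(l \right)} = \left(2 l\right)^{2} = 4 l^{2}$)
$\left(U{\left(-700 \right)} - 234386\right) \left(-450898 + r{\left(-681 \right)}\right) = \left(0 - 234386\right) \left(-450898 + 4 \left(-681\right)^{2}\right) = - 234386 \left(-450898 + 4 \cdot 463761\right) = - 234386 \left(-450898 + 1855044\right) = \left(-234386\right) 1404146 = -329112164356$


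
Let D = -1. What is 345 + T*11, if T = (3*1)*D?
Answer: 312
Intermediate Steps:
T = -3 (T = (3*1)*(-1) = 3*(-1) = -3)
345 + T*11 = 345 - 3*11 = 345 - 33 = 312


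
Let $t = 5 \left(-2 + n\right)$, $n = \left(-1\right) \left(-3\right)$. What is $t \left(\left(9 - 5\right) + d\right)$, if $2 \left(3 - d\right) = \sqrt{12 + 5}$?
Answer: $35 - \frac{5 \sqrt{17}}{2} \approx 24.692$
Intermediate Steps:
$n = 3$
$d = 3 - \frac{\sqrt{17}}{2}$ ($d = 3 - \frac{\sqrt{12 + 5}}{2} = 3 - \frac{\sqrt{17}}{2} \approx 0.93845$)
$t = 5$ ($t = 5 \left(-2 + 3\right) = 5 \cdot 1 = 5$)
$t \left(\left(9 - 5\right) + d\right) = 5 \left(\left(9 - 5\right) + \left(3 - \frac{\sqrt{17}}{2}\right)\right) = 5 \left(4 + \left(3 - \frac{\sqrt{17}}{2}\right)\right) = 5 \left(7 - \frac{\sqrt{17}}{2}\right) = 35 - \frac{5 \sqrt{17}}{2}$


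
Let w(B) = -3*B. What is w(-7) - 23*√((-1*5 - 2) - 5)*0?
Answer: 21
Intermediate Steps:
w(-7) - 23*√((-1*5 - 2) - 5)*0 = -3*(-7) - 23*√((-1*5 - 2) - 5)*0 = 21 - 23*√((-5 - 2) - 5)*0 = 21 - 23*√(-7 - 5)*0 = 21 - 23*√(-12)*0 = 21 - 23*(2*I*√3)*0 = 21 - 0 = 21 - 23*0 = 21 + 0 = 21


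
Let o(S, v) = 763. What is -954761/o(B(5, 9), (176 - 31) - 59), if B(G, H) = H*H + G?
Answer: -954761/763 ≈ -1251.3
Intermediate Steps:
B(G, H) = G + H² (B(G, H) = H² + G = G + H²)
-954761/o(B(5, 9), (176 - 31) - 59) = -954761/763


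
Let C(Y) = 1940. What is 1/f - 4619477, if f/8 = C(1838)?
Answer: -71694283039/15520 ≈ -4.6195e+6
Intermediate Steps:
f = 15520 (f = 8*1940 = 15520)
1/f - 4619477 = 1/15520 - 4619477 = -71694283039/15520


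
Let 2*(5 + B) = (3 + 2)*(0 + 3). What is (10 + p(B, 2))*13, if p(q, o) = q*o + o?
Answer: 221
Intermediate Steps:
B = 5/2 (B = -5 + ((3 + 2)*(0 + 3))/2 = -5 + (5*3)/2 = -5 + (½)*15 = -5 + 15/2 = 5/2 ≈ 2.5000)
p(q, o) = o + o*q (p(q, o) = o*q + o = o + o*q)
(10 + p(B, 2))*13 = (10 + 2*(1 + 5/2))*13 = (10 + 2*(7/2))*13 = (10 + 7)*13 = 17*13 = 221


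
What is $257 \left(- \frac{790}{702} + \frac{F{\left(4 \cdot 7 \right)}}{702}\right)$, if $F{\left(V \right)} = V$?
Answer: $- \frac{32639}{117} \approx -278.97$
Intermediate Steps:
$257 \left(- \frac{790}{702} + \frac{F{\left(4 \cdot 7 \right)}}{702}\right) = 257 \left(- \frac{790}{702} + \frac{4 \cdot 7}{702}\right) = 257 \left(\left(-790\right) \frac{1}{702} + 28 \cdot \frac{1}{702}\right) = 257 \left(- \frac{395}{351} + \frac{14}{351}\right) = 257 \left(- \frac{127}{117}\right) = - \frac{32639}{117}$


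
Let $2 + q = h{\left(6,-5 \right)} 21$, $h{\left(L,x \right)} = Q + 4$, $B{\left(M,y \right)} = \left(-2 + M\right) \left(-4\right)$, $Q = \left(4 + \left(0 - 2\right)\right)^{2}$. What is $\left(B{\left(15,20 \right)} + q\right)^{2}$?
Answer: $12996$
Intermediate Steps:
$Q = 4$ ($Q = \left(4 + \left(0 - 2\right)\right)^{2} = \left(4 - 2\right)^{2} = 2^{2} = 4$)
$B{\left(M,y \right)} = 8 - 4 M$
$h{\left(L,x \right)} = 8$ ($h{\left(L,x \right)} = 4 + 4 = 8$)
$q = 166$ ($q = -2 + 8 \cdot 21 = -2 + 168 = 166$)
$\left(B{\left(15,20 \right)} + q\right)^{2} = \left(\left(8 - 60\right) + 166\right)^{2} = \left(-52 + 166\right)^{2} = 114^{2} = 12996$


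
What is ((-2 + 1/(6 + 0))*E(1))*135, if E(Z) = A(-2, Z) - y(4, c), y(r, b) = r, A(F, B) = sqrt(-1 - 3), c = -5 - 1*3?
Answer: 990 - 495*I ≈ 990.0 - 495.0*I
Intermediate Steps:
c = -8 (c = -5 - 3 = -8)
A(F, B) = 2*I (A(F, B) = sqrt(-4) = 2*I)
E(Z) = -4 + 2*I (E(Z) = 2*I - 1*4 = 2*I - 4 = -4 + 2*I)
((-2 + 1/(6 + 0))*E(1))*135 = ((-2 + 1/(6 + 0))*(-4 + 2*I))*135 = ((-2 + 1/6)*(-4 + 2*I))*135 = -11*(-4 + 2*I)/6*135 = (22/3 - 11*I/3)*135 = 990 - 495*I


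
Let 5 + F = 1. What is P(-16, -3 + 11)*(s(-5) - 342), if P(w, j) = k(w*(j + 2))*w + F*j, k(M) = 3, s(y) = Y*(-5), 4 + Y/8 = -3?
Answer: 4960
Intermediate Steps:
Y = -56 (Y = -32 + 8*(-3) = -32 - 24 = -56)
s(y) = 280 (s(y) = -56*(-5) = 280)
F = -4 (F = -5 + 1 = -4)
P(w, j) = -4*j + 3*w (P(w, j) = 3*w - 4*j = -4*j + 3*w)
P(-16, -3 + 11)*(s(-5) - 342) = (-4*(-3 + 11) + 3*(-16))*(280 - 342) = (-4*8 - 48)*(-62) = (-32 - 48)*(-62) = -80*(-62) = 4960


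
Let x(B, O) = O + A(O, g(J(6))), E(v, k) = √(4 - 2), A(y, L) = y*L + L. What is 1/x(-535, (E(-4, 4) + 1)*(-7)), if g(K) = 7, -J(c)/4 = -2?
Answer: 1/79 - 8*√2/553 ≈ -0.0078006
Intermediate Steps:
J(c) = 8 (J(c) = -4*(-2) = 8)
A(y, L) = L + L*y (A(y, L) = L*y + L = L + L*y)
E(v, k) = √2
x(B, O) = 7 + 8*O (x(B, O) = O + 7*(1 + O) = O + (7 + 7*O) = 7 + 8*O)
1/x(-535, (E(-4, 4) + 1)*(-7)) = 1/(7 + 8*((√2 + 1)*(-7))) = 1/(7 + 8*((1 + √2)*(-7))) = 1/(7 + 8*(-7 - 7*√2)) = 1/(7 + (-56 - 56*√2)) = 1/(-49 - 56*√2)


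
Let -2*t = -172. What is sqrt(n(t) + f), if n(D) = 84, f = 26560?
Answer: 2*sqrt(6661) ≈ 163.23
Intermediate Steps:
t = 86 (t = -1/2*(-172) = 86)
sqrt(n(t) + f) = sqrt(84 + 26560) = sqrt(26644) = 2*sqrt(6661)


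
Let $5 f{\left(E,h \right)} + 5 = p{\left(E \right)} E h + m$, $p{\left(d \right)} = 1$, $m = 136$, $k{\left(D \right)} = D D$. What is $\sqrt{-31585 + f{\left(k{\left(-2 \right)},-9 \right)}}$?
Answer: $i \sqrt{31566} \approx 177.67 i$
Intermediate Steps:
$k{\left(D \right)} = D^{2}$
$f{\left(E,h \right)} = \frac{131}{5} + \frac{E h}{5}$ ($f{\left(E,h \right)} = -1 + \frac{1 E h + 136}{5} = -1 + \frac{E h + 136}{5} = -1 + \frac{136 + E h}{5} = -1 + \left(\frac{136}{5} + \frac{E h}{5}\right) = \frac{131}{5} + \frac{E h}{5}$)
$\sqrt{-31585 + f{\left(k{\left(-2 \right)},-9 \right)}} = \sqrt{-31585 + \left(\frac{131}{5} + \frac{1}{5} \left(-2\right)^{2} \left(-9\right)\right)} = \sqrt{-31585 + \left(\frac{131}{5} + \frac{1}{5} \cdot 4 \left(-9\right)\right)} = \sqrt{-31585 + \left(\frac{131}{5} - \frac{36}{5}\right)} = \sqrt{-31585 + 19} = \sqrt{-31566} = i \sqrt{31566}$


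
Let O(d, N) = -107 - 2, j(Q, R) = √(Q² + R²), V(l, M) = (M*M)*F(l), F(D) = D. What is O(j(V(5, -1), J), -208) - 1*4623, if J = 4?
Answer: -4732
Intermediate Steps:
V(l, M) = l*M² (V(l, M) = (M*M)*l = M²*l = l*M²)
O(d, N) = -109
O(j(V(5, -1), J), -208) - 1*4623 = -109 - 1*4623 = -109 - 4623 = -4732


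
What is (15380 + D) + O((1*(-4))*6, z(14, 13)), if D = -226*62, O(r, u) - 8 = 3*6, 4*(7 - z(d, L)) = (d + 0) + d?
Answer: 1394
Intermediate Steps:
z(d, L) = 7 - d/2 (z(d, L) = 7 - ((d + 0) + d)/4 = 7 - (d + d)/4 = 7 - d/2)
O(r, u) = 26 (O(r, u) = 8 + 3*6 = 8 + 18 = 26)
D = -14012
(15380 + D) + O((1*(-4))*6, z(14, 13)) = (15380 - 14012) + 26 = 1368 + 26 = 1394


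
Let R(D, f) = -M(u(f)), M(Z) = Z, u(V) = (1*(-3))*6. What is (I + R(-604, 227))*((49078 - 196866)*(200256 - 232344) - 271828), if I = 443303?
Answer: 2102205801382636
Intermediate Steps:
u(V) = -18 (u(V) = -3*6 = -18)
R(D, f) = 18 (R(D, f) = -1*(-18) = 18)
(I + R(-604, 227))*((49078 - 196866)*(200256 - 232344) - 271828) = (443303 + 18)*((49078 - 196866)*(200256 - 232344) - 271828) = 443321*(-147788*(-32088) - 271828) = 443321*(4742221344 - 271828) = 443321*4741949516 = 2102205801382636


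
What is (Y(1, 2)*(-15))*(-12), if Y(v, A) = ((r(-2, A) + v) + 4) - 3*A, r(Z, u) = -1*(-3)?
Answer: 360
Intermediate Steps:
r(Z, u) = 3
Y(v, A) = 7 + v - 3*A (Y(v, A) = ((3 + v) + 4) - 3*A = (7 + v) - 3*A = 7 + v - 3*A)
(Y(1, 2)*(-15))*(-12) = ((7 + 1 - 3*2)*(-15))*(-12) = ((7 + 1 - 6)*(-15))*(-12) = (2*(-15))*(-12) = -30*(-12) = 360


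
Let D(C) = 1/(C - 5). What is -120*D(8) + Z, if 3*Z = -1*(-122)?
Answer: ⅔ ≈ 0.66667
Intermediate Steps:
Z = 122/3 (Z = (-1*(-122))/3 = (⅓)*122 = 122/3 ≈ 40.667)
D(C) = 1/(-5 + C)
-120*D(8) + Z = -120/(-5 + 8) + 122/3 = -120/3 + 122/3 = -120*⅓ + 122/3 = -40 + 122/3 = ⅔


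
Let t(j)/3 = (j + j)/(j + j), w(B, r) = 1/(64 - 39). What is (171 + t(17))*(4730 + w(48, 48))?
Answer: 20575674/25 ≈ 8.2303e+5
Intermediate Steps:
w(B, r) = 1/25
t(j) = 3 (t(j) = 3*((j + j)/(j + j)) = 3*((2*j)/((2*j))) = 3*((2*j)*(1/(2*j))) = 3*1 = 3)
(171 + t(17))*(4730 + w(48, 48)) = (171 + 3)*(4730 + 1/25) = 174*(118251/25) = 20575674/25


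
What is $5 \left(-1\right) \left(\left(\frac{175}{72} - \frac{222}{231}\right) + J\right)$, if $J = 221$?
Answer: $- \frac{6166855}{5544} \approx -1112.3$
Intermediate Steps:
$5 \left(-1\right) \left(\left(\frac{175}{72} - \frac{222}{231}\right) + J\right) = 5 \left(-1\right) \left(\left(\frac{175}{72} - \frac{222}{231}\right) + 221\right) = - 5 \left(\left(175 \cdot \frac{1}{72} - \frac{74}{77}\right) + 221\right) = - 5 \left(\left(\frac{175}{72} - \frac{74}{77}\right) + 221\right) = - 5 \left(\frac{8147}{5544} + 221\right) = \left(-5\right) \frac{1233371}{5544} = - \frac{6166855}{5544}$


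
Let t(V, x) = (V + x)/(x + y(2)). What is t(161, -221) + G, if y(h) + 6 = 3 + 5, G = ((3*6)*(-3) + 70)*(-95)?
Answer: -110940/73 ≈ -1519.7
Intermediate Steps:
G = -1520 (G = (18*(-3) + 70)*(-95) = (-54 + 70)*(-95) = 16*(-95) = -1520)
y(h) = 2 (y(h) = -6 + (3 + 5) = -6 + 8 = 2)
t(V, x) = (V + x)/(2 + x) (t(V, x) = (V + x)/(x + 2) = (V + x)/(2 + x))
t(161, -221) + G = (161 - 221)/(2 - 221) - 1520 = -60/(-219) - 1520 = -1/219*(-60) - 1520 = 20/73 - 1520 = -110940/73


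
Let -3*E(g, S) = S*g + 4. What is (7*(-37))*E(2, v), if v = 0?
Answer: 1036/3 ≈ 345.33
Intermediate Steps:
E(g, S) = -4/3 - S*g/3 (E(g, S) = -(S*g + 4)/3 = -(4 + S*g)/3 = -4/3 - S*g/3)
(7*(-37))*E(2, v) = (7*(-37))*(-4/3 - ⅓*0*2) = -259*(-4/3 + 0) = -259*(-4/3) = 1036/3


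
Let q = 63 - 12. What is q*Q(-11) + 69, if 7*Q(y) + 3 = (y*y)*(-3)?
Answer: -18183/7 ≈ -2597.6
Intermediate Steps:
q = 51
Q(y) = -3/7 - 3*y²/7 (Q(y) = -3/7 + ((y*y)*(-3))/7 = -3/7 + (y²*(-3))/7 = -3/7 + (-3*y²)/7 = -3/7 - 3*y²/7)
q*Q(-11) + 69 = 51*(-3/7 - 3/7*(-11)²) + 69 = 51*(-3/7 - 3/7*121) + 69 = 51*(-3/7 - 363/7) + 69 = 51*(-366/7) + 69 = -18666/7 + 69 = -18183/7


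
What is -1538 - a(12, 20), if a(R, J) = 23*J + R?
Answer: -2010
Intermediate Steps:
a(R, J) = R + 23*J
-1538 - a(12, 20) = -1538 - (12 + 23*20) = -1538 - (12 + 460) = -1538 - 1*472 = -1538 - 472 = -2010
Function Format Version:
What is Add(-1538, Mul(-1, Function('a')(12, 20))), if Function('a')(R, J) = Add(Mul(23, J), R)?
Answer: -2010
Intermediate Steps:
Function('a')(R, J) = Add(R, Mul(23, J))
Add(-1538, Mul(-1, Function('a')(12, 20))) = Add(-1538, Mul(-1, Add(12, Mul(23, 20)))) = Add(-1538, Mul(-1, Add(12, 460))) = Add(-1538, Mul(-1, 472)) = Add(-1538, -472) = -2010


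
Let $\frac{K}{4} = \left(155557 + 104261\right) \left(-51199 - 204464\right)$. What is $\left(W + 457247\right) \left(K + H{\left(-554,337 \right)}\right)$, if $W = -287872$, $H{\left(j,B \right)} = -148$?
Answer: $-45003512948852500$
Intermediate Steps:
$K = -265703397336$ ($K = 4 \left(155557 + 104261\right) \left(-51199 - 204464\right) = 4 \cdot 259818 \left(-255663\right) = 4 \left(-66425849334\right) = -265703397336$)
$\left(W + 457247\right) \left(K + H{\left(-554,337 \right)}\right) = \left(-287872 + 457247\right) \left(-265703397336 - 148\right) = 169375 \left(-265703397484\right) = -45003512948852500$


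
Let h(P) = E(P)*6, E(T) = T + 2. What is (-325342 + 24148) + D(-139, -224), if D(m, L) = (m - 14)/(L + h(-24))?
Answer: -107224911/356 ≈ -3.0119e+5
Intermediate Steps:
E(T) = 2 + T
h(P) = 12 + 6*P (h(P) = (2 + P)*6 = 12 + 6*P)
D(m, L) = (-14 + m)/(-132 + L) (D(m, L) = (m - 14)/(L + (12 + 6*(-24))) = (-14 + m)/(L + (12 - 144)) = (-14 + m)/(L - 132) = (-14 + m)/(-132 + L))
(-325342 + 24148) + D(-139, -224) = (-325342 + 24148) + (-14 - 139)/(-132 - 224) = -301194 - 153/(-356) = -301194 - 1/356*(-153) = -301194 + 153/356 = -107224911/356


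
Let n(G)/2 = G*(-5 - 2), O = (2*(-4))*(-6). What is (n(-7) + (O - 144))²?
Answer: 4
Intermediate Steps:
O = 48 (O = -8*(-6) = 48)
n(G) = -14*G (n(G) = 2*(G*(-5 - 2)) = 2*(G*(-7)) = 2*(-7*G) = -14*G)
(n(-7) + (O - 144))² = (-14*(-7) + (48 - 144))² = (98 - 96)² = 2² = 4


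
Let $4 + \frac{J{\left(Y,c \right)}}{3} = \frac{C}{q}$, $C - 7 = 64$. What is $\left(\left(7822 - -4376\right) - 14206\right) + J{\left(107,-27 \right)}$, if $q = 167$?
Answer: $- \frac{337127}{167} \approx -2018.7$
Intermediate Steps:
$C = 71$ ($C = 7 + 64 = 71$)
$J{\left(Y,c \right)} = - \frac{1791}{167}$ ($J{\left(Y,c \right)} = -12 + 3 \cdot \frac{71}{167} = -12 + \frac{213}{167} = - \frac{1791}{167}$)
$\left(\left(7822 - -4376\right) - 14206\right) + J{\left(107,-27 \right)} = \left(\left(7822 - -4376\right) - 14206\right) - \frac{1791}{167} = \left(\left(7822 + 4376\right) - 14206\right) - \frac{1791}{167} = \left(12198 - 14206\right) - \frac{1791}{167} = -2008 - \frac{1791}{167} = - \frac{337127}{167}$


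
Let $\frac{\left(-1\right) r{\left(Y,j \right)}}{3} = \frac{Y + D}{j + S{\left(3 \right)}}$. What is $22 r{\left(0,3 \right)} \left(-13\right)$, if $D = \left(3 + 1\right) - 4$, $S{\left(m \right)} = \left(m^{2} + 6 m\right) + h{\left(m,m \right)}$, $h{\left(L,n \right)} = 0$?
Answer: $0$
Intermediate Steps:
$S{\left(m \right)} = m^{2} + 6 m$ ($S{\left(m \right)} = \left(m^{2} + 6 m\right) + 0 = m^{2} + 6 m$)
$D = 0$ ($D = 4 - 4 = 0$)
$r{\left(Y,j \right)} = - \frac{3 Y}{27 + j}$ ($r{\left(Y,j \right)} = - 3 \frac{Y + 0}{j + 3 \left(6 + 3\right)} = - 3 \frac{Y}{j + 3 \cdot 9} = - 3 \frac{Y}{j + 27} = - 3 \frac{Y}{27 + j} = - \frac{3 Y}{27 + j}$)
$22 r{\left(0,3 \right)} \left(-13\right) = 22 \left(\left(-3\right) 0 \frac{1}{27 + 3}\right) \left(-13\right) = 22 \left(\left(-3\right) 0 \cdot \frac{1}{30}\right) \left(-13\right) = 22 \cdot 0 \left(-13\right) = 0 \left(-13\right) = 0$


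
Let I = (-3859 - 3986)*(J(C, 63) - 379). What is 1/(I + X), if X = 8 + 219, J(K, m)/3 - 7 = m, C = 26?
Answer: 1/1326032 ≈ 7.5413e-7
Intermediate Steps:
J(K, m) = 21 + 3*m
X = 227
I = 1325805 (I = (-3859 - 3986)*((21 + 3*63) - 379) = -7845*((21 + 189) - 379) = -7845*(210 - 379) = -7845*(-169) = 1325805)
1/(I + X) = 1/(1325805 + 227) = 1/1326032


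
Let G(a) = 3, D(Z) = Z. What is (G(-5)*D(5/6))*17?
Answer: 85/2 ≈ 42.500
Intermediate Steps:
(G(-5)*D(5/6))*17 = (3*(5/6))*17 = (3*(5*(⅙)))*17 = (3*(⅚))*17 = (5/2)*17 = 85/2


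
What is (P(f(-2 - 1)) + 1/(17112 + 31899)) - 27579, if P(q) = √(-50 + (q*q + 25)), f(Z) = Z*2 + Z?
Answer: -1351674368/49011 + 2*√14 ≈ -27572.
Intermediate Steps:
f(Z) = 3*Z (f(Z) = 2*Z + Z = 3*Z)
P(q) = √(-25 + q²) (P(q) = √(-50 + (q² + 25)) = √(-50 + (25 + q²)) = √(-25 + q²))
(P(f(-2 - 1)) + 1/(17112 + 31899)) - 27579 = (√(-25 + (3*(-2 - 1))²) + 1/(17112 + 31899)) - 27579 = (√(-25 + (3*(-3))²) + 1/49011) - 27579 = (√(-25 + (-9)²) + 1/49011) - 27579 = (√(-25 + 81) + 1/49011) - 27579 = (√56 + 1/49011) - 27579 = (2*√14 + 1/49011) - 27579 = (1/49011 + 2*√14) - 27579 = -1351674368/49011 + 2*√14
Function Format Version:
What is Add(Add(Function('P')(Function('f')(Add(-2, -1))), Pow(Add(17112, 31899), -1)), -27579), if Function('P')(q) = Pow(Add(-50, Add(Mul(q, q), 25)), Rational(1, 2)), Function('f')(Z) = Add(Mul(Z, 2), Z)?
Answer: Add(Rational(-1351674368, 49011), Mul(2, Pow(14, Rational(1, 2)))) ≈ -27572.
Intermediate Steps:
Function('f')(Z) = Mul(3, Z) (Function('f')(Z) = Add(Mul(2, Z), Z) = Mul(3, Z))
Function('P')(q) = Pow(Add(-25, Pow(q, 2)), Rational(1, 2)) (Function('P')(q) = Pow(Add(-50, Add(Pow(q, 2), 25)), Rational(1, 2)) = Pow(Add(-50, Add(25, Pow(q, 2))), Rational(1, 2)) = Pow(Add(-25, Pow(q, 2)), Rational(1, 2)))
Add(Add(Function('P')(Function('f')(Add(-2, -1))), Pow(Add(17112, 31899), -1)), -27579) = Add(Add(Pow(Add(-25, Pow(Mul(3, Add(-2, -1)), 2)), Rational(1, 2)), Pow(Add(17112, 31899), -1)), -27579) = Add(Add(Pow(Add(-25, Pow(Mul(3, -3), 2)), Rational(1, 2)), Pow(49011, -1)), -27579) = Add(Add(Pow(Add(-25, Pow(-9, 2)), Rational(1, 2)), Rational(1, 49011)), -27579) = Add(Add(Pow(Add(-25, 81), Rational(1, 2)), Rational(1, 49011)), -27579) = Add(Add(Pow(56, Rational(1, 2)), Rational(1, 49011)), -27579) = Add(Add(Mul(2, Pow(14, Rational(1, 2))), Rational(1, 49011)), -27579) = Add(Add(Rational(1, 49011), Mul(2, Pow(14, Rational(1, 2)))), -27579) = Add(Rational(-1351674368, 49011), Mul(2, Pow(14, Rational(1, 2))))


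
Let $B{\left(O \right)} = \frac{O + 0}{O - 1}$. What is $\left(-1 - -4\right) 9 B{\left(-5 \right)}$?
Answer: $\frac{45}{2} \approx 22.5$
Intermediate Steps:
$B{\left(O \right)} = \frac{O}{-1 + O}$
$\left(-1 - -4\right) 9 B{\left(-5 \right)} = \left(-1 - -4\right) 9 \left(- \frac{5}{-1 - 5}\right) = \left(-1 + 4\right) 9 \left(- \frac{5}{-6}\right) = 3 \cdot 9 \left(\left(-5\right) \left(- \frac{1}{6}\right)\right) = 27 \cdot \frac{5}{6} = \frac{45}{2}$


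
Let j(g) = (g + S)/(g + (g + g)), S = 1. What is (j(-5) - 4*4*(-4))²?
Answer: 929296/225 ≈ 4130.2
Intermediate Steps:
j(g) = (1 + g)/(3*g) (j(g) = (g + 1)/(g + (g + g)) = (1 + g)/(g + 2*g) = (1 + g)/((3*g)) = (1 + g)*(1/(3*g)) = (1 + g)/(3*g))
(j(-5) - 4*4*(-4))² = ((⅓)*(1 - 5)/(-5) - 4*4*(-4))² = ((⅓)*(-⅕)*(-4) - 16*(-4))² = (4/15 + 64)² = (964/15)² = 929296/225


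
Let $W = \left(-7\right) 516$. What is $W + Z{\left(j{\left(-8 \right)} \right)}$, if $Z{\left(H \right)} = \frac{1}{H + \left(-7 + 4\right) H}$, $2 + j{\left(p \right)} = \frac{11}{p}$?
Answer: $- \frac{97520}{27} \approx -3611.9$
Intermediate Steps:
$j{\left(p \right)} = -2 + \frac{11}{p}$
$W = -3612$
$Z{\left(H \right)} = - \frac{1}{2 H}$ ($Z{\left(H \right)} = \frac{1}{H - 3 H} = \frac{1}{\left(-2\right) H} = - \frac{1}{2 H}$)
$W + Z{\left(j{\left(-8 \right)} \right)} = -3612 - \frac{1}{2 \left(-2 + \frac{11}{-8}\right)} = -3612 - \frac{1}{2 \left(-2 + 11 \left(- \frac{1}{8}\right)\right)} = -3612 - \frac{1}{2 \left(-2 - \frac{11}{8}\right)} = -3612 - \frac{1}{2 \left(- \frac{27}{8}\right)} = -3612 - - \frac{4}{27} = -3612 + \frac{4}{27} = - \frac{97520}{27}$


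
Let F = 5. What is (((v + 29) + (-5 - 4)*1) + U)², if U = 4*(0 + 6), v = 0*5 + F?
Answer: 2401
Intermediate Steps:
v = 5 (v = 0*5 + 5 = 0 + 5 = 5)
U = 24 (U = 4*6 = 24)
(((v + 29) + (-5 - 4)*1) + U)² = (((5 + 29) + (-5 - 4)*1) + 24)² = ((34 - 9*1) + 24)² = ((34 - 9) + 24)² = (25 + 24)² = 49² = 2401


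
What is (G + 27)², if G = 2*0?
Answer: 729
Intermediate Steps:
G = 0
(G + 27)² = (0 + 27)² = 27² = 729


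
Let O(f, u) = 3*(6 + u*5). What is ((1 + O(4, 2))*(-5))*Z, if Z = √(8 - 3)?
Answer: -245*√5 ≈ -547.84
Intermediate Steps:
Z = √5 ≈ 2.2361
O(f, u) = 18 + 15*u (O(f, u) = 3*(6 + 5*u) = 18 + 15*u)
((1 + O(4, 2))*(-5))*Z = ((1 + (18 + 15*2))*(-5))*√5 = ((1 + (18 + 30))*(-5))*√5 = ((1 + 48)*(-5))*√5 = (49*(-5))*√5 = -245*√5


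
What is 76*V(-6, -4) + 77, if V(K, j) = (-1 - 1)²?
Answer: 381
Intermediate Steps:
V(K, j) = 4 (V(K, j) = (-2)² = 4)
76*V(-6, -4) + 77 = 76*4 + 77 = 304 + 77 = 381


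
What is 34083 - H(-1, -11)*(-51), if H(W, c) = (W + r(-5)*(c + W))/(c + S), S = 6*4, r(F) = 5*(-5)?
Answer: 35256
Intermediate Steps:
r(F) = -25
S = 24
H(W, c) = (-25*c - 24*W)/(24 + c) (H(W, c) = (W - 25*(c + W))/(c + 24) = (W - 25*(W + c))/(24 + c) = (W + (-25*W - 25*c))/(24 + c) = (-25*c - 24*W)/(24 + c))
34083 - H(-1, -11)*(-51) = 34083 - (-25*(-11) - 24*(-1))/(24 - 11)*(-51) = 34083 - (275 + 24)/13*(-51) = 34083 - (1/13)*299*(-51) = 34083 - 23*(-51) = 34083 - 1*(-1173) = 34083 + 1173 = 35256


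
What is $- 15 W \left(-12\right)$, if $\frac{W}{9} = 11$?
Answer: $17820$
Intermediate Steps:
$W = 99$ ($W = 9 \cdot 11 = 99$)
$- 15 W \left(-12\right) = \left(-15\right) 99 \left(-12\right) = \left(-1485\right) \left(-12\right) = 17820$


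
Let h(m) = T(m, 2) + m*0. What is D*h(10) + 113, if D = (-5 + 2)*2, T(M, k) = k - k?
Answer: 113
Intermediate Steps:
T(M, k) = 0
h(m) = 0 (h(m) = 0 + m*0 = 0 + 0 = 0)
D = -6 (D = -3*2 = -6)
D*h(10) + 113 = -6*0 + 113 = 0 + 113 = 113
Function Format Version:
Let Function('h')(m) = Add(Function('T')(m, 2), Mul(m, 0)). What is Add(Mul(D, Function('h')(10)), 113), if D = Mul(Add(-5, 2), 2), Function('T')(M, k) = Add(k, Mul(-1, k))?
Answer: 113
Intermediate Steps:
Function('T')(M, k) = 0
Function('h')(m) = 0 (Function('h')(m) = Add(0, Mul(m, 0)) = Add(0, 0) = 0)
D = -6 (D = Mul(-3, 2) = -6)
Add(Mul(D, Function('h')(10)), 113) = Add(Mul(-6, 0), 113) = Add(0, 113) = 113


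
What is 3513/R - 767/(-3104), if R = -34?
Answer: -5439137/52768 ≈ -103.08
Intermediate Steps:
3513/R - 767/(-3104) = 3513/(-34) - 767/(-3104) = 3513*(-1/34) - 767*(-1/3104) = -3513/34 + 767/3104 = -5439137/52768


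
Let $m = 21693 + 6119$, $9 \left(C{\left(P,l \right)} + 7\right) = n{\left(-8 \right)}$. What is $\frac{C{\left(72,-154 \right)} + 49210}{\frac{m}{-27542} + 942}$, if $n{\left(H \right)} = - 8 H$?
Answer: $\frac{83548657}{1597608} \approx 52.296$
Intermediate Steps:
$C{\left(P,l \right)} = \frac{1}{9}$ ($C{\left(P,l \right)} = -7 + \frac{\left(-8\right) \left(-8\right)}{9} = -7 + \frac{1}{9} \cdot 64 = -7 + \frac{64}{9} = \frac{1}{9}$)
$m = 27812$
$\frac{C{\left(72,-154 \right)} + 49210}{\frac{m}{-27542} + 942} = \frac{\frac{1}{9} + 49210}{\frac{27812}{-27542} + 942} = \frac{442891}{9 \left(27812 \left(- \frac{1}{27542}\right) + 942\right)} = \frac{442891}{9 \left(- \frac{13906}{13771} + 942\right)} = \frac{442891}{9 \cdot \frac{12958376}{13771}} = \frac{442891}{9} \cdot \frac{13771}{12958376} = \frac{83548657}{1597608}$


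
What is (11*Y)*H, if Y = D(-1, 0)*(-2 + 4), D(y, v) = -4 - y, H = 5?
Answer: -330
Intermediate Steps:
Y = -6 (Y = (-4 - 1*(-1))*(-2 + 4) = (-4 + 1)*2 = -3*2 = -6)
(11*Y)*H = (11*(-6))*5 = -66*5 = -330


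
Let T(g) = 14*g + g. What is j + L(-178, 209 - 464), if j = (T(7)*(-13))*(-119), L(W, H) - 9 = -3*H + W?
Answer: 163031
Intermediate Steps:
T(g) = 15*g
L(W, H) = 9 + W - 3*H (L(W, H) = 9 + (-3*H + W) = 9 + (W - 3*H) = 9 + W - 3*H)
j = 162435 (j = ((15*7)*(-13))*(-119) = (105*(-13))*(-119) = -1365*(-119) = 162435)
j + L(-178, 209 - 464) = 162435 + (9 - 178 - 3*(209 - 464)) = 162435 + (9 - 178 - 3*(-255)) = 162435 + (9 - 178 + 765) = 162435 + 596 = 163031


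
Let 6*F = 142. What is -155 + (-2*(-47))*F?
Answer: 6209/3 ≈ 2069.7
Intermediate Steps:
F = 71/3 (F = (⅙)*142 = 71/3 ≈ 23.667)
-155 + (-2*(-47))*F = -155 - 2*(-47)*(71/3) = -155 + 94*(71/3) = -155 + 6674/3 = 6209/3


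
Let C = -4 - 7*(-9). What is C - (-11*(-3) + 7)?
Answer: 19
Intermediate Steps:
C = 59 (C = -4 + 63 = 59)
C - (-11*(-3) + 7) = 59 - (-11*(-3) + 7) = 59 - (33 + 7) = 59 - 1*40 = 59 - 40 = 19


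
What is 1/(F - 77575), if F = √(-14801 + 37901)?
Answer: -3103/240714301 - 2*√231/1203571505 ≈ -1.2916e-5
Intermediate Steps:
F = 10*√231 (F = √23100 = 10*√231 ≈ 151.99)
1/(F - 77575) = 1/(10*√231 - 77575) = 1/(-77575 + 10*√231)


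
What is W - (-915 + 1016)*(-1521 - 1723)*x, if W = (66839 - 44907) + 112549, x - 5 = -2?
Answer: 1117413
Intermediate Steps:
x = 3 (x = 5 - 2 = 3)
W = 134481 (W = 21932 + 112549 = 134481)
W - (-915 + 1016)*(-1521 - 1723)*x = 134481 - (-915 + 1016)*(-1521 - 1723)*3 = 134481 - 101*(-3244)*3 = 134481 - (-327644)*3 = 134481 - 1*(-982932) = 134481 + 982932 = 1117413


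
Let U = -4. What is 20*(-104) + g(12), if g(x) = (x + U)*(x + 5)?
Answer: -1944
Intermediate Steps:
g(x) = (-4 + x)*(5 + x) (g(x) = (x - 4)*(x + 5) = (-4 + x)*(5 + x))
20*(-104) + g(12) = 20*(-104) + (-20 + 12 + 12²) = -2080 + (-20 + 12 + 144) = -2080 + 136 = -1944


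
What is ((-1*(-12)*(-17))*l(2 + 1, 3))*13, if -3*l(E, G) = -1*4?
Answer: -3536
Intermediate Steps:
l(E, G) = 4/3 (l(E, G) = -(-1)*4/3 = -⅓*(-4) = 4/3)
((-1*(-12)*(-17))*l(2 + 1, 3))*13 = ((-1*(-12)*(-17))*(4/3))*13 = ((12*(-17))*(4/3))*13 = -204*4/3*13 = -272*13 = -3536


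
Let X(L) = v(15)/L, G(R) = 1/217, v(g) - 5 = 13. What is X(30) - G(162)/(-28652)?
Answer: 18652457/31087420 ≈ 0.60000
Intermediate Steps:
v(g) = 18 (v(g) = 5 + 13 = 18)
G(R) = 1/217
X(L) = 18/L
X(30) - G(162)/(-28652) = 18/30 - 1/(217*(-28652)) = 18*(1/30) - (-1)/(217*28652) = 3/5 - 1*(-1/6217484) = 3/5 + 1/6217484 = 18652457/31087420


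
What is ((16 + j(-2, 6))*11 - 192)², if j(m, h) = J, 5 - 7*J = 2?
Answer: 6241/49 ≈ 127.37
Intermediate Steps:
J = 3/7 (J = 5/7 - ⅐*2 = 5/7 - 2/7 = 3/7 ≈ 0.42857)
j(m, h) = 3/7
((16 + j(-2, 6))*11 - 192)² = ((16 + 3/7)*11 - 192)² = ((115/7)*11 - 192)² = (1265/7 - 192)² = (-79/7)² = 6241/49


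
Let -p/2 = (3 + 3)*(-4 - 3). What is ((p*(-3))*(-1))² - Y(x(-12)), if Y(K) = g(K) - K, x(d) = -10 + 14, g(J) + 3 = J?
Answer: 63507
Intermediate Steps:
g(J) = -3 + J
x(d) = 4
p = 84 (p = -2*(3 + 3)*(-4 - 3) = -12*(-7) = -2*(-42) = 84)
Y(K) = -3 (Y(K) = (-3 + K) - K = -3)
((p*(-3))*(-1))² - Y(x(-12)) = ((84*(-3))*(-1))² - 1*(-3) = (-252*(-1))² + 3 = 252² + 3 = 63504 + 3 = 63507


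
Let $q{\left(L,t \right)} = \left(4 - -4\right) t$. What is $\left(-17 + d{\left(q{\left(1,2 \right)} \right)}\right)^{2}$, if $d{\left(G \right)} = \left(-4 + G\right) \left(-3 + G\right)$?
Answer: $19321$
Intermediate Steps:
$q{\left(L,t \right)} = 8 t$ ($q{\left(L,t \right)} = \left(4 + 4\right) t = 8 t$)
$\left(-17 + d{\left(q{\left(1,2 \right)} \right)}\right)^{2} = \left(-17 + \left(12 + \left(8 \cdot 2\right)^{2} - 7 \cdot 8 \cdot 2\right)\right)^{2} = \left(-17 + \left(12 + 16^{2} - 112\right)\right)^{2} = \left(-17 + \left(12 + 256 - 112\right)\right)^{2} = \left(-17 + 156\right)^{2} = 139^{2} = 19321$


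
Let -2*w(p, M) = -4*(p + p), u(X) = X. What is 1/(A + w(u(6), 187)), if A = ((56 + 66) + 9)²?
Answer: 1/17185 ≈ 5.8190e-5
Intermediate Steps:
A = 17161 (A = (122 + 9)² = 131² = 17161)
w(p, M) = 4*p (w(p, M) = -(-2)*(p + p) = -(-2)*2*p = -(-4)*p = 4*p)
1/(A + w(u(6), 187)) = 1/(17161 + 4*6) = 1/(17161 + 24) = 1/17185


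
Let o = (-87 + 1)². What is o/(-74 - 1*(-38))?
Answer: -1849/9 ≈ -205.44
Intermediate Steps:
o = 7396 (o = (-86)² = 7396)
o/(-74 - 1*(-38)) = 7396/(-74 - 1*(-38)) = 7396/(-74 + 38) = 7396/(-36) = -1/36*7396 = -1849/9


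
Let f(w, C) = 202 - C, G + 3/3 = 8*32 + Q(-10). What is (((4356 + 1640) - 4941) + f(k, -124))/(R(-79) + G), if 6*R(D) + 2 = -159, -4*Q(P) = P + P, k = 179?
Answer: 8286/1399 ≈ 5.9228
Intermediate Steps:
Q(P) = -P/2 (Q(P) = -(P + P)/4 = -P/2)
R(D) = -161/6 (R(D) = -⅓ + (⅙)*(-159) = -⅓ - 53/2 = -161/6)
G = 260 (G = -1 + (8*32 - ½*(-10)) = -1 + (256 + 5) = -1 + 261 = 260)
(((4356 + 1640) - 4941) + f(k, -124))/(R(-79) + G) = (((4356 + 1640) - 4941) + (202 - 1*(-124)))/(-161/6 + 260) = ((5996 - 4941) + (202 + 124))/(1399/6) = (1055 + 326)*(6/1399) = 1381*(6/1399) = 8286/1399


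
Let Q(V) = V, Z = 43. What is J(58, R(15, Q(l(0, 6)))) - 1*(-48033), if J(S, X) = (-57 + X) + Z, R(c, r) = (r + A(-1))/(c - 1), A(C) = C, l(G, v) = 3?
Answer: 336134/7 ≈ 48019.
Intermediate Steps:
R(c, r) = (-1 + r)/(-1 + c) (R(c, r) = (r - 1)/(c - 1) = (-1 + r)/(-1 + c))
J(S, X) = -14 + X (J(S, X) = (-57 + X) + 43 = -14 + X)
J(58, R(15, Q(l(0, 6)))) - 1*(-48033) = (-14 + (-1 + 3)/(-1 + 15)) - 1*(-48033) = (-14 + 2/14) + 48033 = (-14 + (1/14)*2) + 48033 = (-14 + 1/7) + 48033 = -97/7 + 48033 = 336134/7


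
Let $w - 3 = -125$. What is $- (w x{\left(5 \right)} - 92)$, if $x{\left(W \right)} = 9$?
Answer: $1190$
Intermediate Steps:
$w = -122$ ($w = 3 - 125 = -122$)
$- (w x{\left(5 \right)} - 92) = - (\left(-122\right) 9 - 92) = - (-1098 - 92) = \left(-1\right) \left(-1190\right) = 1190$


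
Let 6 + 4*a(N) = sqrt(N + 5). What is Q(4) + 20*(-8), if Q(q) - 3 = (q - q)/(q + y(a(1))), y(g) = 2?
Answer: -157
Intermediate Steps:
a(N) = -3/2 + sqrt(5 + N)/4 (a(N) = -3/2 + sqrt(N + 5)/4 = -3/2 + sqrt(5 + N)/4)
Q(q) = 3 (Q(q) = 3 + (q - q)/(q + 2) = 3 + 0/(2 + q) = 3 + 0 = 3)
Q(4) + 20*(-8) = 3 + 20*(-8) = 3 - 160 = -157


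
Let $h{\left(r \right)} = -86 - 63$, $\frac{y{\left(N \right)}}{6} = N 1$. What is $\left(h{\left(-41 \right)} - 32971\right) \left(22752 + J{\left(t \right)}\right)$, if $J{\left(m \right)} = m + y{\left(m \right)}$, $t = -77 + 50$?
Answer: $-747286560$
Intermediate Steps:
$y{\left(N \right)} = 6 N$ ($y{\left(N \right)} = 6 N 1 = 6 N$)
$t = -27$
$h{\left(r \right)} = -149$
$J{\left(m \right)} = 7 m$ ($J{\left(m \right)} = m + 6 m = 7 m$)
$\left(h{\left(-41 \right)} - 32971\right) \left(22752 + J{\left(t \right)}\right) = \left(-149 - 32971\right) \left(22752 + 7 \left(-27\right)\right) = - 33120 \left(22752 - 189\right) = \left(-33120\right) 22563 = -747286560$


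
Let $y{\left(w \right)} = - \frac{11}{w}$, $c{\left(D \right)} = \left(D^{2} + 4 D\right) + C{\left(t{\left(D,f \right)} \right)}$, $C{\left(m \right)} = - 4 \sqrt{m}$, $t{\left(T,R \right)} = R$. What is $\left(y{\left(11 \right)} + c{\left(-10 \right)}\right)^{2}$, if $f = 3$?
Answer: $3529 - 472 \sqrt{3} \approx 2711.5$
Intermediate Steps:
$c{\left(D \right)} = D^{2} - 4 \sqrt{3} + 4 D$ ($c{\left(D \right)} = \left(D^{2} + 4 D\right) - 4 \sqrt{3} = D^{2} - 4 \sqrt{3} + 4 D$)
$\left(y{\left(11 \right)} + c{\left(-10 \right)}\right)^{2} = \left(- \frac{11}{11} + \left(\left(-10\right)^{2} - 4 \sqrt{3} + 4 \left(-10\right)\right)\right)^{2} = \left(\left(-11\right) \frac{1}{11} - \left(-60 + 4 \sqrt{3}\right)\right)^{2} = \left(-1 + \left(60 - 4 \sqrt{3}\right)\right)^{2} = \left(59 - 4 \sqrt{3}\right)^{2}$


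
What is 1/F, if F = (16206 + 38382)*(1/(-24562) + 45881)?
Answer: 12281/30758403428574 ≈ 3.9927e-10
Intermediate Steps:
F = 30758403428574/12281 (F = 54588*(-1/24562 + 45881) = 54588*(1126929121/24562) = 30758403428574/12281 ≈ 2.5046e+9)
1/F = 1/(30758403428574/12281) = 12281/30758403428574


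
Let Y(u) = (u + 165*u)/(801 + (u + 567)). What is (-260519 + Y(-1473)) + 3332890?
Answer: 107614491/35 ≈ 3.0747e+6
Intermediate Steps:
Y(u) = 166*u/(1368 + u) (Y(u) = (166*u)/(801 + (567 + u)) = (166*u)/(1368 + u) = 166*u/(1368 + u))
(-260519 + Y(-1473)) + 3332890 = (-260519 + 166*(-1473)/(1368 - 1473)) + 3332890 = (-260519 + 166*(-1473)/(-105)) + 3332890 = (-260519 + 166*(-1473)*(-1/105)) + 3332890 = (-260519 + 81506/35) + 3332890 = -9036659/35 + 3332890 = 107614491/35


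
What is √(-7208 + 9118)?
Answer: √1910 ≈ 43.704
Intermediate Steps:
√(-7208 + 9118) = √1910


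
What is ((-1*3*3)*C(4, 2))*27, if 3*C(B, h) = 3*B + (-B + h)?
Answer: -810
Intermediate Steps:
C(B, h) = h/3 + 2*B/3 (C(B, h) = (3*B + (-B + h))/3 = (3*B + (h - B))/3 = (h + 2*B)/3 = h/3 + 2*B/3)
((-1*3*3)*C(4, 2))*27 = ((-1*3*3)*((⅓)*2 + (⅔)*4))*27 = ((-3*3)*(⅔ + 8/3))*27 = -9*10/3*27 = -30*27 = -810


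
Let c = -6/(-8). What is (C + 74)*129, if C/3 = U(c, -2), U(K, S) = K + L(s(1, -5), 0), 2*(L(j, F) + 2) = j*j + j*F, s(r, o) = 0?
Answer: 36249/4 ≈ 9062.3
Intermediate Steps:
c = ¾ (c = -6*(-⅛) = ¾ ≈ 0.75000)
L(j, F) = -2 + j²/2 + F*j/2 (L(j, F) = -2 + (j*j + j*F)/2 = -2 + (j² + F*j)/2 = -2 + (j²/2 + F*j/2) = -2 + j²/2 + F*j/2)
U(K, S) = -2 + K (U(K, S) = K + (-2 + (½)*0² + (½)*0*0) = K + (-2 + (½)*0 + 0) = K + (-2 + 0 + 0) = K - 2 = -2 + K)
C = -15/4 (C = 3*(-2 + ¾) = 3*(-5/4) = -15/4 ≈ -3.7500)
(C + 74)*129 = (-15/4 + 74)*129 = (281/4)*129 = 36249/4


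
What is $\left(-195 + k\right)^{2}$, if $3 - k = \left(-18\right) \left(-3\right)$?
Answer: $60516$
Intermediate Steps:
$k = -51$ ($k = 3 - \left(-18\right) \left(-3\right) = 3 - 54 = -51$)
$\left(-195 + k\right)^{2} = \left(-195 - 51\right)^{2} = \left(-246\right)^{2} = 60516$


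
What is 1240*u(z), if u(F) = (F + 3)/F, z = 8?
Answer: 1705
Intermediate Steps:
u(F) = (3 + F)/F
1240*u(z) = 1240*((3 + 8)/8) = 1240*((⅛)*11) = 1240*(11/8) = 1705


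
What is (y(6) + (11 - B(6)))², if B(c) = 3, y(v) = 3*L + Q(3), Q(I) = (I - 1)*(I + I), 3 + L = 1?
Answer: 196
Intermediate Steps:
L = -2 (L = -3 + 1 = -2)
Q(I) = 2*I*(-1 + I) (Q(I) = (-1 + I)*(2*I) = 2*I*(-1 + I))
y(v) = 6 (y(v) = 3*(-2) + 2*3*(-1 + 3) = -6 + 2*3*2 = -6 + 12 = 6)
(y(6) + (11 - B(6)))² = (6 + (11 - 1*3))² = (6 + (11 - 3))² = (6 + 8)² = 14² = 196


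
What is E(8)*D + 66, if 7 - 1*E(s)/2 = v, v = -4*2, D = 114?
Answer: 3486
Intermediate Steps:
v = -8
E(s) = 30 (E(s) = 14 - 2*(-8) = 14 + 16 = 30)
E(8)*D + 66 = 30*114 + 66 = 3420 + 66 = 3486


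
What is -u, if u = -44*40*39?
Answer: 68640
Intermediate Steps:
u = -68640 (u = -1760*39 = -68640)
-u = -1*(-68640) = 68640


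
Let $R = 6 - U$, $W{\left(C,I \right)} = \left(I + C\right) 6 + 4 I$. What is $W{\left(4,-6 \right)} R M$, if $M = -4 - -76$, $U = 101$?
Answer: $246240$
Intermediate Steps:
$W{\left(C,I \right)} = 6 C + 10 I$ ($W{\left(C,I \right)} = \left(C + I\right) 6 + 4 I = \left(6 C + 6 I\right) + 4 I = 6 C + 10 I$)
$R = -95$ ($R = 6 - 101 = -95$)
$M = 72$ ($M = -4 + 76 = 72$)
$W{\left(4,-6 \right)} R M = \left(6 \cdot 4 + 10 \left(-6\right)\right) \left(-95\right) 72 = \left(24 - 60\right) \left(-95\right) 72 = \left(-36\right) \left(-95\right) 72 = 3420 \cdot 72 = 246240$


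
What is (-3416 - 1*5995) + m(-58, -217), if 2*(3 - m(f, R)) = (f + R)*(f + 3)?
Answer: -33941/2 ≈ -16971.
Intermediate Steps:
m(f, R) = 3 - (3 + f)*(R + f)/2 (m(f, R) = 3 - (f + R)*(f + 3)/2 = 3 - (R + f)*(3 + f)/2 = 3 - (3 + f)*(R + f)/2)
(-3416 - 1*5995) + m(-58, -217) = (-3416 - 1*5995) + (3 - 3/2*(-217) - 3/2*(-58) - 1/2*(-58)**2 - 1/2*(-217)*(-58)) = (-3416 - 5995) + (3 + 651/2 + 87 - 1/2*3364 - 6293) = -9411 + (3 + 651/2 + 87 - 1682 - 6293) = -9411 - 15119/2 = -33941/2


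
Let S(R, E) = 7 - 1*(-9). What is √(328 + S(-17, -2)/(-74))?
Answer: 4*√28046/37 ≈ 18.105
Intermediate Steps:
S(R, E) = 16 (S(R, E) = 7 + 9 = 16)
√(328 + S(-17, -2)/(-74)) = √(328 + 16/(-74)) = √(328 + 16*(-1/74)) = √(328 - 8/37) = √(12128/37) = 4*√28046/37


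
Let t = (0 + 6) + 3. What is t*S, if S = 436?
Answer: 3924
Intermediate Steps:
t = 9 (t = 6 + 3 = 9)
t*S = 9*436 = 3924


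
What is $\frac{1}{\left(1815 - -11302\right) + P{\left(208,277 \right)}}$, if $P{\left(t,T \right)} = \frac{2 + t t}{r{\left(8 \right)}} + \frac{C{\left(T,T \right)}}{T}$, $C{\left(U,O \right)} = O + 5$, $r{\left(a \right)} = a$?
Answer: $\frac{1108}{20527105} \approx 5.3977 \cdot 10^{-5}$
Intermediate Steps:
$C{\left(U,O \right)} = 5 + O$
$P{\left(t,T \right)} = \frac{1}{4} + \frac{t^{2}}{8} + \frac{5 + T}{T}$ ($P{\left(t,T \right)} = \frac{2 + t t}{8} + \frac{5 + T}{T} = \left(2 + t^{2}\right) \frac{1}{8} + \frac{5 + T}{T} = \left(\frac{1}{4} + \frac{t^{2}}{8}\right) + \frac{5 + T}{T} = \frac{1}{4} + \frac{t^{2}}{8} + \frac{5 + T}{T}$)
$\frac{1}{\left(1815 - -11302\right) + P{\left(208,277 \right)}} = \frac{1}{\left(1815 - -11302\right) + \left(\frac{5}{4} + \frac{5}{277} + \frac{208^{2}}{8}\right)} = \frac{1}{\left(1815 + 11302\right) + \left(\frac{5}{4} + 5 \cdot \frac{1}{277} + \frac{1}{8} \cdot 43264\right)} = \frac{1}{13117 + \left(\frac{5}{4} + \frac{5}{277} + 5408\right)} = \frac{1}{13117 + \frac{5993469}{1108}} = \frac{1}{\frac{20527105}{1108}} = \frac{1108}{20527105}$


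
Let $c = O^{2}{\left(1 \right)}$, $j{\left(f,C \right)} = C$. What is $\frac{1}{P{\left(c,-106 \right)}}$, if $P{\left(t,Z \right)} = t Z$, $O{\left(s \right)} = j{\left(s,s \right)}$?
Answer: $- \frac{1}{106} \approx -0.009434$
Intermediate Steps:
$O{\left(s \right)} = s$
$c = 1$ ($c = 1^{2} = 1$)
$P{\left(t,Z \right)} = Z t$
$\frac{1}{P{\left(c,-106 \right)}} = \frac{1}{\left(-106\right) 1} = \frac{1}{-106} = - \frac{1}{106}$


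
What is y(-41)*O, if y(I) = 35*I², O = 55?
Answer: 3235925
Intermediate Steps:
y(-41)*O = (35*(-41)²)*55 = (35*1681)*55 = 58835*55 = 3235925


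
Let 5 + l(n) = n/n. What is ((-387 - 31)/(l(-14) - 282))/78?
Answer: 19/1014 ≈ 0.018738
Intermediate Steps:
l(n) = -4 (l(n) = -5 + n/n = -5 + 1 = -4)
((-387 - 31)/(l(-14) - 282))/78 = ((-387 - 31)/(-4 - 282))/78 = -418/(-286)*(1/78) = -418*(-1/286)*(1/78) = (19/13)*(1/78) = 19/1014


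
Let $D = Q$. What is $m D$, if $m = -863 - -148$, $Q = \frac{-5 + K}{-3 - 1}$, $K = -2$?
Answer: $- \frac{5005}{4} \approx -1251.3$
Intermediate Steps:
$Q = \frac{7}{4}$ ($Q = \frac{-5 - 2}{-3 - 1} = - \frac{7}{-4} = \left(-7\right) \left(- \frac{1}{4}\right) = \frac{7}{4} \approx 1.75$)
$D = \frac{7}{4} \approx 1.75$
$m = -715$ ($m = -863 + 148 = -715$)
$m D = \left(-715\right) \frac{7}{4} = - \frac{5005}{4}$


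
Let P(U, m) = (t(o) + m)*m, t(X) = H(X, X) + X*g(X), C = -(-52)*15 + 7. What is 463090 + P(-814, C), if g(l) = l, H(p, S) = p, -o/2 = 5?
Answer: 1153289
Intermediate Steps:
o = -10 (o = -2*5 = -10)
C = 787 (C = -13*(-60) + 7 = 780 + 7 = 787)
t(X) = X + X**2 (t(X) = X + X*X = X + X**2)
P(U, m) = m*(90 + m) (P(U, m) = (-10*(1 - 10) + m)*m = (-10*(-9) + m)*m = (90 + m)*m = m*(90 + m))
463090 + P(-814, C) = 463090 + 787*(90 + 787) = 463090 + 787*877 = 463090 + 690199 = 1153289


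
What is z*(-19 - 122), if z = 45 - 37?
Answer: -1128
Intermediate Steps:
z = 8
z*(-19 - 122) = 8*(-19 - 122) = 8*(-141) = -1128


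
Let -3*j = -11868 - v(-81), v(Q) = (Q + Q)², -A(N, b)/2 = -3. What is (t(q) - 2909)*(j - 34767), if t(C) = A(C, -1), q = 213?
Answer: 64048889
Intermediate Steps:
A(N, b) = 6 (A(N, b) = -2*(-3) = 6)
t(C) = 6
v(Q) = 4*Q² (v(Q) = (2*Q)² = 4*Q²)
j = 12704 (j = -(-11868 - 4*(-81)²)/3 = -(-11868 - 4*6561)/3 = -(-11868 - 1*26244)/3 = -(-11868 - 26244)/3 = -⅓*(-38112) = 12704)
(t(q) - 2909)*(j - 34767) = (6 - 2909)*(12704 - 34767) = -2903*(-22063) = 64048889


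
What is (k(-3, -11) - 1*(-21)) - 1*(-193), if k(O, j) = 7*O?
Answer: 193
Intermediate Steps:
(k(-3, -11) - 1*(-21)) - 1*(-193) = (7*(-3) - 1*(-21)) - 1*(-193) = (-21 + 21) + 193 = 0 + 193 = 193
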